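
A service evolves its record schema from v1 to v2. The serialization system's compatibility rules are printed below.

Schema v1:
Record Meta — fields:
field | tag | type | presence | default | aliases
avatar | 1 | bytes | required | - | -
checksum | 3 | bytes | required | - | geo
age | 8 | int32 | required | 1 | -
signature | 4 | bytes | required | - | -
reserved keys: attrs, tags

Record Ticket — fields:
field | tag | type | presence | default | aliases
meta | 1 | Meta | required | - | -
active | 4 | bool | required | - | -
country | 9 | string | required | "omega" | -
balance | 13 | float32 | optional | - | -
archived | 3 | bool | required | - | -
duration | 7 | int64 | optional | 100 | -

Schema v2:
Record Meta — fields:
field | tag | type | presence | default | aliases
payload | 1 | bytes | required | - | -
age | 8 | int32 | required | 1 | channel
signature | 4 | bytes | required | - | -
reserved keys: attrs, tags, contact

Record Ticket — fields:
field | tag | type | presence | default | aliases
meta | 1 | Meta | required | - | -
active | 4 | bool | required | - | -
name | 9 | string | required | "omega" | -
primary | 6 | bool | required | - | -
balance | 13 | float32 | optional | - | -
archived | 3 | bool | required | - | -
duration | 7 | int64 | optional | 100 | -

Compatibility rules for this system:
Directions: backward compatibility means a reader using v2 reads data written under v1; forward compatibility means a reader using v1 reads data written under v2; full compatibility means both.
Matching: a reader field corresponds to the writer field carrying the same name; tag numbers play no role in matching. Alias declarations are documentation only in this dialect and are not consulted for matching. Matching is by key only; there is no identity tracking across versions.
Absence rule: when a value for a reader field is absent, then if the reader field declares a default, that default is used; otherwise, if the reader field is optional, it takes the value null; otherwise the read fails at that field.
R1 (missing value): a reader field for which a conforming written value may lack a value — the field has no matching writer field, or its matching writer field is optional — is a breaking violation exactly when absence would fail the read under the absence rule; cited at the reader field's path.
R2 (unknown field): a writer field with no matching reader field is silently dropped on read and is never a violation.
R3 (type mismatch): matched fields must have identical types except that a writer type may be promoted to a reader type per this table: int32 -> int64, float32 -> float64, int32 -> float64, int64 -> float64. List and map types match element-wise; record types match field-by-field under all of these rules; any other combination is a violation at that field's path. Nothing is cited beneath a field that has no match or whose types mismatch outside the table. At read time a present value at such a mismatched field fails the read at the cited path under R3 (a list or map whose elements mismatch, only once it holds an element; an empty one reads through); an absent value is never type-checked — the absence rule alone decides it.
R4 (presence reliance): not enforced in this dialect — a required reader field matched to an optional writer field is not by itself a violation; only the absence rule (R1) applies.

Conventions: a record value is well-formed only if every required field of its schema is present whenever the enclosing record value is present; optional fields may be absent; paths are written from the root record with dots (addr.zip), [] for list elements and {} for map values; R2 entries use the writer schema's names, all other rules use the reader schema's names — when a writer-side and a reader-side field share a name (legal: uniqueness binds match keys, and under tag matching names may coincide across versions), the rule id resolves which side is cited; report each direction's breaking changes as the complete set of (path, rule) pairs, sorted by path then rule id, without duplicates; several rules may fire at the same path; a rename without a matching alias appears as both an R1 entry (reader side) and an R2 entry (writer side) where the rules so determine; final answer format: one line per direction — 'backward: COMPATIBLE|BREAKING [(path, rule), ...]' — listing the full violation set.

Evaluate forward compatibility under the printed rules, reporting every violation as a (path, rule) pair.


forward: BREAKING [(meta.avatar, R1), (meta.checksum, R1)]

each type pair in Ticket: writer, then reader
forward analysis of Ticket with v1 as reader and v2 as writer:
  meta: paired with writer meta (Meta -> Meta; writer required)
  active: paired with writer active (bool -> bool; writer required)
  country: no writer-side match
  balance: paired with writer balance (float32 -> float32; writer optional)
  archived: paired with writer archived (bool -> bool; writer required)
  duration: paired with writer duration (int64 -> int64; writer optional)
  writer field name has no reader counterpart
  writer field primary has no reader counterpart
  meta.avatar: no writer-side match
  meta.checksum: no writer-side match
  meta.age: paired with writer meta.age (int32 -> int32; writer required)
  meta.signature: paired with writer meta.signature (bytes -> bytes; writer required)
  writer field meta.payload has no reader counterpart
  R1 fires at meta.avatar
  R1 fires at meta.checksum
  => forward verdict for Ticket: BREAKING, 2 violation(s)
the rest of the Ticket diff is inert for this question:
  renamed field country to name in record Ticket -> triggers nothing under Ticket's printed rules — same verdict
  added field primary to record Ticket: required bool, tag 6 (in v2 it sits immediately before balance) -> fires only in the backward direction of Ticket, which is not asked here


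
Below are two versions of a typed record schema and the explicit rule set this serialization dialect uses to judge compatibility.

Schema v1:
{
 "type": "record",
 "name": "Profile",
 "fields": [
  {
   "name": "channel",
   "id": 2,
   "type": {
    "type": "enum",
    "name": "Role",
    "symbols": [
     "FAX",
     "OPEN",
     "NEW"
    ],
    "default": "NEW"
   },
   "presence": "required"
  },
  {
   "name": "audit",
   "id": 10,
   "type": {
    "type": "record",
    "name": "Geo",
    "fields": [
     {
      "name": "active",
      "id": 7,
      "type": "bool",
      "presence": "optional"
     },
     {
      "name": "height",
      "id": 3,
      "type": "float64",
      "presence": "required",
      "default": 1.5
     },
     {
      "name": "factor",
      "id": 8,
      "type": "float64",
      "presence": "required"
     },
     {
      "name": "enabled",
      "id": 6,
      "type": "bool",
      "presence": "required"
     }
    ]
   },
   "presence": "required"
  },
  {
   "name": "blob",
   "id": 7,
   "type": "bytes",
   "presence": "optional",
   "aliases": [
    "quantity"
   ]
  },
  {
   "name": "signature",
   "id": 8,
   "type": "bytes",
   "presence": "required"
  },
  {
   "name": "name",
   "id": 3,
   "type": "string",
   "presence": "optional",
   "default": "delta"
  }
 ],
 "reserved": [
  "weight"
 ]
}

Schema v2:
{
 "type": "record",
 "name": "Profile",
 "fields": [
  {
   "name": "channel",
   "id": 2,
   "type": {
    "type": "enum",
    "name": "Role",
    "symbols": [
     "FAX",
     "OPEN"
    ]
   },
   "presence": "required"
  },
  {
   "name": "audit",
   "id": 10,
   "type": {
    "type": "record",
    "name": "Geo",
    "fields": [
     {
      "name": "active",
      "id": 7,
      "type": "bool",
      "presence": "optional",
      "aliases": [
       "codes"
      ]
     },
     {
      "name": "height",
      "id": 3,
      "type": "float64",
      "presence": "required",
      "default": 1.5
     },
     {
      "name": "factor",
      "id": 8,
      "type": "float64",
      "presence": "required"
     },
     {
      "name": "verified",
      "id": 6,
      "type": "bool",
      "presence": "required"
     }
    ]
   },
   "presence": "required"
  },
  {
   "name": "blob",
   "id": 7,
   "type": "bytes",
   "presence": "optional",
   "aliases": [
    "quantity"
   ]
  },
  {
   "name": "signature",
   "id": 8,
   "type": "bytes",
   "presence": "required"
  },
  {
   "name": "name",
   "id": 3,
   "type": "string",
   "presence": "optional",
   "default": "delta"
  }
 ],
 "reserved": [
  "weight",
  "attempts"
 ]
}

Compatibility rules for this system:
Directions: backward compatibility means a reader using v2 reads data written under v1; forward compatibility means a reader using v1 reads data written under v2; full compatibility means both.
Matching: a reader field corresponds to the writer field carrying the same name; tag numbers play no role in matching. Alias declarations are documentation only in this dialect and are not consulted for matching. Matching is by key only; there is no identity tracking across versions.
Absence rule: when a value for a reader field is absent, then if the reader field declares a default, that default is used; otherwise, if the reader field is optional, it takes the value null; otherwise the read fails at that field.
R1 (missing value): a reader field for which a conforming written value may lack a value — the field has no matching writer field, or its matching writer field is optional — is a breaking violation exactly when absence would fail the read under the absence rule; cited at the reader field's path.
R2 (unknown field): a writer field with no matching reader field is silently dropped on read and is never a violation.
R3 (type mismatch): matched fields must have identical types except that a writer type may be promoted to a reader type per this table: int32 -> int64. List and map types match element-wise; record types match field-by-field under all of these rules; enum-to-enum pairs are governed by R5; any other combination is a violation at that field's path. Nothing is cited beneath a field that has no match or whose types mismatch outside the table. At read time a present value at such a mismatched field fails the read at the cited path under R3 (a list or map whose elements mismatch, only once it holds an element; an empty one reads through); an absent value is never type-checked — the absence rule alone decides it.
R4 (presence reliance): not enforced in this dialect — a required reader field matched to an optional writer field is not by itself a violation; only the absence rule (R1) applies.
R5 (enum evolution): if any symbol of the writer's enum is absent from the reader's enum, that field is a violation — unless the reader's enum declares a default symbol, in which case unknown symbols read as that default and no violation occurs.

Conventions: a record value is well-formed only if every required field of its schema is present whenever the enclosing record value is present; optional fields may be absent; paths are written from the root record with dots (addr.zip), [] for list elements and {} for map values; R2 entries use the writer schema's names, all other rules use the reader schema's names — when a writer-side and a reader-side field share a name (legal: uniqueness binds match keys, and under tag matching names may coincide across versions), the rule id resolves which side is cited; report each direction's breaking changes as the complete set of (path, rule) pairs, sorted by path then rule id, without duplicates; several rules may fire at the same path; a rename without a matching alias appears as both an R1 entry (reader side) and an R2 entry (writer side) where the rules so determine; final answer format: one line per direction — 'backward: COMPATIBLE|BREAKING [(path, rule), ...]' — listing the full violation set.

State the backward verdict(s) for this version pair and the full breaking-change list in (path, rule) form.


in Profile below, arrows point writer -> reader
backward for Profile (reader v2, writer v1):
  channel: paired with writer channel (Role -> Role; writer required)
  audit: paired with writer audit (Geo -> Geo; writer required)
  blob: paired with writer blob (bytes -> bytes; writer optional)
  signature: paired with writer signature (bytes -> bytes; writer required)
  name: paired with writer name (string -> string; writer optional)
  audit.active: paired with writer audit.active (bool -> bool; writer optional)
  audit.height: paired with writer audit.height (float64 -> float64; writer required)
  audit.factor: paired with writer audit.factor (float64 -> float64; writer required)
  audit.verified: no writer match
  writer field audit.enabled has no reader counterpart
  rule R1 violated at audit.verified
  rule R5 violated at channel
  => 2 violation(s): backward is BREAKING for Profile

backward: BREAKING [(audit.verified, R1), (channel, R5)]


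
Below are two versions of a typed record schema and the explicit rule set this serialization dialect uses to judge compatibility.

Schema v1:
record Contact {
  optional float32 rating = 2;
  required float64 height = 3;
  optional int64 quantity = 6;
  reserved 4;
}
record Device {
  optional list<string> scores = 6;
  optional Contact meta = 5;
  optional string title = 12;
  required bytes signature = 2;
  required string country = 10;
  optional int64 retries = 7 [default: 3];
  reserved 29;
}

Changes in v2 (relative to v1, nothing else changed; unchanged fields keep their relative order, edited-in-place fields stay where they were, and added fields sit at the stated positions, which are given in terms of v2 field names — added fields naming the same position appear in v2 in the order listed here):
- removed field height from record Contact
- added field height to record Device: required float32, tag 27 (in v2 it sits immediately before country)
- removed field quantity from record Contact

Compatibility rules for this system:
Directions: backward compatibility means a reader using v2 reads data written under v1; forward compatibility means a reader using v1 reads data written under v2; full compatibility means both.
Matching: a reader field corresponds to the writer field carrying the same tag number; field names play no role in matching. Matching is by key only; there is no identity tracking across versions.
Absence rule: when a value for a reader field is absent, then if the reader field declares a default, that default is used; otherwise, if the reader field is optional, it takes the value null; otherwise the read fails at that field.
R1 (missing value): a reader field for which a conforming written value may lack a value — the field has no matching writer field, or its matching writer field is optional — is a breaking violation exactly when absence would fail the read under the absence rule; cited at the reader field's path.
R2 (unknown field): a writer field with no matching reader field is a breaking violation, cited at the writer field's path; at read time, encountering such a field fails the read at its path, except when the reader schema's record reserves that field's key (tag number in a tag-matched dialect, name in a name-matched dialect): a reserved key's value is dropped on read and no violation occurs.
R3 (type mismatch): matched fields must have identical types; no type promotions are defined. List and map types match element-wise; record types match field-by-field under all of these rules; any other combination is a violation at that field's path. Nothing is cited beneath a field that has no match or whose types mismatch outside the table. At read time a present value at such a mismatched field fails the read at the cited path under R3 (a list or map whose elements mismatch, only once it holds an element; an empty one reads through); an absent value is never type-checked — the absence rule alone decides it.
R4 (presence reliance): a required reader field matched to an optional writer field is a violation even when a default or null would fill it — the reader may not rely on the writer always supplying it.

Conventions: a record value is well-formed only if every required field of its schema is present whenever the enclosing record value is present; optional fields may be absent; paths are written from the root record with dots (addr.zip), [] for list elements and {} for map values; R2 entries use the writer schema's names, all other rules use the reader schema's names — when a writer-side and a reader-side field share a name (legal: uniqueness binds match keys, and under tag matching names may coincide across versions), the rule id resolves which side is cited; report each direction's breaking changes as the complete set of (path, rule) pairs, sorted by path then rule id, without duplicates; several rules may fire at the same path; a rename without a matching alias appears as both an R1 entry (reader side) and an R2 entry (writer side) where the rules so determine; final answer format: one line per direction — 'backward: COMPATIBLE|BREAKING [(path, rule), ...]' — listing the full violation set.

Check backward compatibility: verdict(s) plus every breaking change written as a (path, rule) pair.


backward: BREAKING [(height, R1), (meta.height, R2), (meta.quantity, R2)]

arrows below run writer -> reader for Device
checking backward for Device: reader v2 against writer v1:
  list<string> -> list<string>, writer optional: scores aligns to scores
  Contact -> Contact, writer optional: meta aligns to meta
  string -> string, writer optional: title aligns to title
  bytes -> bytes, writer required: signature aligns to signature
  height: no writer-side match
  string -> string, writer required: country aligns to country
  int64 -> int64, writer optional: retries aligns to retries
  float32 -> float32, writer optional: meta.rating aligns to meta.rating
  meta.height (writer side), unknown to reader
  meta.quantity (writer side), unknown to reader
  rule R1 violated at height
  rule R2 violated at meta.height
  rule R2 violated at meta.quantity
  => backward: BREAKING (3)


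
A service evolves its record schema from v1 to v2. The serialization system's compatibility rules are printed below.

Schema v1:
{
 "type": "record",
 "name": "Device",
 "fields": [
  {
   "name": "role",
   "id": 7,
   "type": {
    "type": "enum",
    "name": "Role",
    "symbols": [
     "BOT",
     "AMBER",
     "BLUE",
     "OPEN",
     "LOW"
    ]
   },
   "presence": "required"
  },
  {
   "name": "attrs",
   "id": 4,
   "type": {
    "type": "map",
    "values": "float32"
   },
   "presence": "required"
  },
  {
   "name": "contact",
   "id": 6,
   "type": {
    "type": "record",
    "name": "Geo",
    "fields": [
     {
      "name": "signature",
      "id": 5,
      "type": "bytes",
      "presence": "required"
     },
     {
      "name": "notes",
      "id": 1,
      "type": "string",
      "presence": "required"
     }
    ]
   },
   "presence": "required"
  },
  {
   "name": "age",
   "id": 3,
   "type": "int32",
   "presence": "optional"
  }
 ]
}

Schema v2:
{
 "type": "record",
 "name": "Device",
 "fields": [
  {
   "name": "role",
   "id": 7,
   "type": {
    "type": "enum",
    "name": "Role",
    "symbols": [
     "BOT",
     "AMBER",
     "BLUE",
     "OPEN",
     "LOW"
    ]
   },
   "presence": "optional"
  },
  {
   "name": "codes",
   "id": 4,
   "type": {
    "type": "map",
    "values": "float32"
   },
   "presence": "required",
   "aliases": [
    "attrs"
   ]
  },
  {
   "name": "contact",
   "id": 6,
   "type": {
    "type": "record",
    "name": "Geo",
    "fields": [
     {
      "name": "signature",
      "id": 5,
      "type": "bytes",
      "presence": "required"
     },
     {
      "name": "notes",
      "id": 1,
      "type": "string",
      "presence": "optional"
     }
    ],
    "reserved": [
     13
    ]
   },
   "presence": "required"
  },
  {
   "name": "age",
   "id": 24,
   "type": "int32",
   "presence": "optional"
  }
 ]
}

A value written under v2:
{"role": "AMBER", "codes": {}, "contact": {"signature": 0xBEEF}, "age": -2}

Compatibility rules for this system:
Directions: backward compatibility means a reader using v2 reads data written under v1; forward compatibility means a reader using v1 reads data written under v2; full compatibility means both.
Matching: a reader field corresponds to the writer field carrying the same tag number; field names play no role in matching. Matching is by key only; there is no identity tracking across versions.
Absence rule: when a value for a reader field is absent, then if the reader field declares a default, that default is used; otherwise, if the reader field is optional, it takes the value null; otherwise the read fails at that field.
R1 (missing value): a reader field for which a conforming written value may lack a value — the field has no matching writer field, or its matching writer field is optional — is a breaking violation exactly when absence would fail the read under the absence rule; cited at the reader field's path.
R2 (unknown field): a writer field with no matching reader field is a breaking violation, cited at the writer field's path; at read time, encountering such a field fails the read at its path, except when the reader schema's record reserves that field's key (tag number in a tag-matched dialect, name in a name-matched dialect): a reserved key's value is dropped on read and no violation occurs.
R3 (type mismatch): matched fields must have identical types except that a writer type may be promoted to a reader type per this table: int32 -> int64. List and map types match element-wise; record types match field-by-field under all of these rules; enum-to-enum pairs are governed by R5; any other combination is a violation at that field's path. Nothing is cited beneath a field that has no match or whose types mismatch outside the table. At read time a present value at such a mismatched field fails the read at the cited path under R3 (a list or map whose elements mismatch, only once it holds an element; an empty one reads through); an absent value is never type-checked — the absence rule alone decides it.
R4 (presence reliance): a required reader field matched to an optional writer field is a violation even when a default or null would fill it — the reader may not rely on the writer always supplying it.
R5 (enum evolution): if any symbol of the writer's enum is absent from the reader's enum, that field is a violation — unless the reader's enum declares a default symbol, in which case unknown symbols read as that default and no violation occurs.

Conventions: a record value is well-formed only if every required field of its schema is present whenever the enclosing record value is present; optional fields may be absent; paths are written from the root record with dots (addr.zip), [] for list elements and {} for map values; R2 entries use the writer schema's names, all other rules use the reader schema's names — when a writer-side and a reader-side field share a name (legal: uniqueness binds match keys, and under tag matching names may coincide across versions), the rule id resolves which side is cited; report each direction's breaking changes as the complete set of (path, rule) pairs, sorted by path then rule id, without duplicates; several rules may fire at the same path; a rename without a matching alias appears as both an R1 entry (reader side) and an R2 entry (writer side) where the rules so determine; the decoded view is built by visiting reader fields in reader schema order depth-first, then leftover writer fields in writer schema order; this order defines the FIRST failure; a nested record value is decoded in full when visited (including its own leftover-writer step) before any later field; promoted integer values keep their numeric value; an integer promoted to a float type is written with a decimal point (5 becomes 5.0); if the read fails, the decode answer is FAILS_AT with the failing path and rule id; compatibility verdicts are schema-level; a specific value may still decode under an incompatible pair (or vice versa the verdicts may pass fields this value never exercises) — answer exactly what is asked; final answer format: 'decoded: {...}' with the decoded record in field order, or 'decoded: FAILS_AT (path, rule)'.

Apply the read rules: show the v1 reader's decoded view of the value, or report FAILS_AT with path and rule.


decoded: FAILS_AT (contact.notes, R1)

arrows below run writer -> reader for Device
decode walk for Device under reader schema v1:
  role := "AMBER"
  attrs := {} (from writer codes)
  contact.signature := 0xBEEF
  read fails at contact.notes under R1 (no fill)
  => FAILS_AT (contact.notes, R1)
the other Device changes do not affect what is asked:
  field role in record Device: required changed to optional -> shifts the Device verdicts, not this decode
  field age in record Device: tag 3 changed to 24 -> shifts the Device verdicts, not this decode
  renamed field attrs to codes in record Device (alias attrs declared on the renamed field) -> no rule fires on it and the decoded Device view is identical with or without it


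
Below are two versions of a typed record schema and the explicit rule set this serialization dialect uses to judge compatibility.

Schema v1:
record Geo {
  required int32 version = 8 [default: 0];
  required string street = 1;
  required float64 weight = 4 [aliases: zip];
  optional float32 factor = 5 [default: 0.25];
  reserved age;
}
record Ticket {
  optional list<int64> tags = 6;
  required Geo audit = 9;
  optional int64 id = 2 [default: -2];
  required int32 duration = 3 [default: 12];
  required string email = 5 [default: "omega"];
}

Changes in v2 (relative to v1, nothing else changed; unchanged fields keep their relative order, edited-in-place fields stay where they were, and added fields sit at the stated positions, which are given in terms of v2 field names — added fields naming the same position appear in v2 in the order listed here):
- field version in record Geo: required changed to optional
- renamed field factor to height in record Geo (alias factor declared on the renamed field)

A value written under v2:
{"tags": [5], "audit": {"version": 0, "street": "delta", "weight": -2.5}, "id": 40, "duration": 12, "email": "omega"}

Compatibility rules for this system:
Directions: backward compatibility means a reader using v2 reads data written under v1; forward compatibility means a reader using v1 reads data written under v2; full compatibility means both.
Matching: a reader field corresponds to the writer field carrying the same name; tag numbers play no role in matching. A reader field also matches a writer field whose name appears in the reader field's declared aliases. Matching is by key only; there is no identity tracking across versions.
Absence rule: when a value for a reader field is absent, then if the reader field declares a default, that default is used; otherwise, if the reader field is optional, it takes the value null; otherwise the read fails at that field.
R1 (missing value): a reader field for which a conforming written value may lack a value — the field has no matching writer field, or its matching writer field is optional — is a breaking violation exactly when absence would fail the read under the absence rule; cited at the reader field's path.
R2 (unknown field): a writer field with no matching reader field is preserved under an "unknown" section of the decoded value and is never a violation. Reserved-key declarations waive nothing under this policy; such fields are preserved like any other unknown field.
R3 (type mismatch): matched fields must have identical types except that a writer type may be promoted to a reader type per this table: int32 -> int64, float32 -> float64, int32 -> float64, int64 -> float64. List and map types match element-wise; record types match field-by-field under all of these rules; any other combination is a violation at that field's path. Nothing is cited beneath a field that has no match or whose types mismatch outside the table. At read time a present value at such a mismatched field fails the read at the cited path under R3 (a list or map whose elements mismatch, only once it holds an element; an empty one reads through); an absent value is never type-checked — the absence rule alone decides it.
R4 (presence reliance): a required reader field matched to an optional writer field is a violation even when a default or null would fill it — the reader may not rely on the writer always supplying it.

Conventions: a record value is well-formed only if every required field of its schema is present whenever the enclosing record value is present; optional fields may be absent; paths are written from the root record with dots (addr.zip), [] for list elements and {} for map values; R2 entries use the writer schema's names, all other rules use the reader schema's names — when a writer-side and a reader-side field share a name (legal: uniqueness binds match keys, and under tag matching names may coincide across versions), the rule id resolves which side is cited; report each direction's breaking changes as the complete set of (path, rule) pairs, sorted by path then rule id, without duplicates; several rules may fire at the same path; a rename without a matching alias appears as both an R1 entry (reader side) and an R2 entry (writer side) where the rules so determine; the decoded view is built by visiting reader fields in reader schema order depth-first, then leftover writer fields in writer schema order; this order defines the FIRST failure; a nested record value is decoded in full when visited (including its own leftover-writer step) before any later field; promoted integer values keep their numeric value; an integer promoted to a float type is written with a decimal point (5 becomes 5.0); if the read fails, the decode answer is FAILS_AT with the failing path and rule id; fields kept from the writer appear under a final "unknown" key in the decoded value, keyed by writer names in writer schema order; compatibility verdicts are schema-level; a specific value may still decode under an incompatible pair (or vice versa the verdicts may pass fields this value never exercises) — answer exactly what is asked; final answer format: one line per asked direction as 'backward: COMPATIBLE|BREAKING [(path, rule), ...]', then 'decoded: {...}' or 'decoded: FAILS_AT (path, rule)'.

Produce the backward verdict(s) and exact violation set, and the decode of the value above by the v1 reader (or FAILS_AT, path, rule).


arrows below run writer -> reader for Ticket
backward pass over Ticket, reader schema v2, writer schema v1:
  tags: list<int64> -> list<int64>, writer optional; from tags
  audit: Geo -> Geo, writer required; from audit
  id: int64 -> int64, writer optional; from id
  duration: int32 -> int32, writer required; from duration
  email: string -> string, writer required; from email
  audit.version: int32 -> int32, writer required; from audit.version
  audit.street: string -> string, writer required; from audit.street
  audit.weight: float64 -> float64, writer required; from audit.weight
  audit.height: float32 -> float32, writer optional; from audit.factor
  => no violations; backward on Ticket: COMPATIBLE
decode walk for Ticket under reader schema v1:
  tags := [5]
  audit.version := 0
  audit.street := "delta"
  audit.weight := -2.5
  audit.factor := 0.25 (no value, default fills)
  id := 40
  duration := 12
  email := "omega"
  => decoded: {"tags": [5], "audit": {"version": 0, "street": "delta", "weight": -2.5, "factor": 0.25}, "id": 40, "duration": 12, "email": "omega"}
checking off the Ticket differences that do not matter here:
  field version in record Geo: required changed to optional -> matters only for Ticket's forward compatibility — outside the asked direction
  renamed field factor to height in record Geo (alias factor declared on the renamed field) -> triggers nothing under Ticket's printed rules — same verdict

backward: COMPATIBLE []; decoded: {"tags": [5], "audit": {"version": 0, "street": "delta", "weight": -2.5, "factor": 0.25}, "id": 40, "duration": 12, "email": "omega"}


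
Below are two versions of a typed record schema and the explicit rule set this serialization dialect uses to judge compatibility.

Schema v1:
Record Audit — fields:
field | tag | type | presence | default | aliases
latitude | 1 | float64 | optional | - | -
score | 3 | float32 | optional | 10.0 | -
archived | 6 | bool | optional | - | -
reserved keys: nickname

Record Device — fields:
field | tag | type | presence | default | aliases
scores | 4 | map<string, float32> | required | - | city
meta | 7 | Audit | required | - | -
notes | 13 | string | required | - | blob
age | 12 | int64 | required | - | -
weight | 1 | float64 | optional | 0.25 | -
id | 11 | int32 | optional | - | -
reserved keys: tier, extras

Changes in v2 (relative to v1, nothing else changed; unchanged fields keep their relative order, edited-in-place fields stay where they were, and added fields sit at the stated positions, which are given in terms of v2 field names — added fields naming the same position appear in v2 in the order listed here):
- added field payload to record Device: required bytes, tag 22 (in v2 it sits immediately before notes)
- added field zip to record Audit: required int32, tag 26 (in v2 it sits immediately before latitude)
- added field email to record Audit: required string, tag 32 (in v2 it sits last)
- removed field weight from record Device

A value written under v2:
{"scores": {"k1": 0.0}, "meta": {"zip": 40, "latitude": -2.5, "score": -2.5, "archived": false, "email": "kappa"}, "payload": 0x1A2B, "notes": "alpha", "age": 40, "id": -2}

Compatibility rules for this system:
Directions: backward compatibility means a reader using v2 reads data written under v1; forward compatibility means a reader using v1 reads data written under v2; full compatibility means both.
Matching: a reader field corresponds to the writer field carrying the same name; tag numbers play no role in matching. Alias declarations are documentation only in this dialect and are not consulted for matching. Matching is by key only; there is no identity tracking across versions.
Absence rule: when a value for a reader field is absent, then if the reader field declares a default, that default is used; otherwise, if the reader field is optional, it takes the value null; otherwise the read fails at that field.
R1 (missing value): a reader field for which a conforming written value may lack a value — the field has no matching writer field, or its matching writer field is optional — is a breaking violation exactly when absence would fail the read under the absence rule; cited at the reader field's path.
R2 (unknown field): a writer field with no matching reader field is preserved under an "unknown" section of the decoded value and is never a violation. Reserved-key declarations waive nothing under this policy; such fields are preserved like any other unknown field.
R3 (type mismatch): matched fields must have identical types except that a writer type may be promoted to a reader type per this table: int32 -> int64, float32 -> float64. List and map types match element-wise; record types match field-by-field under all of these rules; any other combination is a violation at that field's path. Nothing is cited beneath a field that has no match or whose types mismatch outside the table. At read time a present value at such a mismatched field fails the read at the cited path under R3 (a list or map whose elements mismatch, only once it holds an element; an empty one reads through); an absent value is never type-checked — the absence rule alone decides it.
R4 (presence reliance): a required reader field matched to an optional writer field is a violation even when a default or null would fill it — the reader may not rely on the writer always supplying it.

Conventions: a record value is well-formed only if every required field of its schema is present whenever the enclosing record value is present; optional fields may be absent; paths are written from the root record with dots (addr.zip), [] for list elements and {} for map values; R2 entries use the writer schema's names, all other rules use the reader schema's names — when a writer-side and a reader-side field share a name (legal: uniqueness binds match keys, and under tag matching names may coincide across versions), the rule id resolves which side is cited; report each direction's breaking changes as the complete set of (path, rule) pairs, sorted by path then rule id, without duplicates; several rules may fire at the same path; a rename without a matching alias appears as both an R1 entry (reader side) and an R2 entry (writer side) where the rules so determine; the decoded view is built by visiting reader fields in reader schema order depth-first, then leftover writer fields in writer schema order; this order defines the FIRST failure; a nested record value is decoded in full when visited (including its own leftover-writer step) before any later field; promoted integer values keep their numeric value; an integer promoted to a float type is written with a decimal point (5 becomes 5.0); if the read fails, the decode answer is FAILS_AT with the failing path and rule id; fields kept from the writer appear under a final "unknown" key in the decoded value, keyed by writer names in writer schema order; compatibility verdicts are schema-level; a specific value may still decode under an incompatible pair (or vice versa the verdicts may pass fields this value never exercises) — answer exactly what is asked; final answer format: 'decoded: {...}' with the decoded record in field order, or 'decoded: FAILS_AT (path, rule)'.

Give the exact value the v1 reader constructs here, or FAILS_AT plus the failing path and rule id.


decoded: {"scores": {"k1": 0.0}, "meta": {"latitude": -2.5, "score": -2.5, "archived": false, "unknown": {"zip": 40, "email": "kappa"}}, "notes": "alpha", "age": 40, "weight": 0.25, "id": -2, "unknown": {"payload": 0x1A2B}}

each type pair in Device: writer, then reader
decoding the Device value with the v1 reader:
  scores := {"k1": 0.0}
  meta.latitude := -2.5
  meta.score := -2.5
  meta.archived := false
  writer meta.zip: kept under "unknown"
  writer meta.email: kept under "unknown"
  notes := "alpha"
  age := 40
  weight := 0.25 (no value, default fills)
  id := -2
  writer payload: kept under "unknown"
  => decoded: {"scores": {"k1": 0.0}, "meta": {"latitude": -2.5, "score": -2.5, "archived": false, "unknown": {"zip": 40, "email": "kappa"}}, "notes": "alpha", "age": 40, "weight": 0.25, "id": -2, "unknown": {"payload": 0x1A2B}}
checking off the Device differences that do not matter here:
  removed field weight from record Device -> triggers nothing under the printed rules; the Device answer is the same either way


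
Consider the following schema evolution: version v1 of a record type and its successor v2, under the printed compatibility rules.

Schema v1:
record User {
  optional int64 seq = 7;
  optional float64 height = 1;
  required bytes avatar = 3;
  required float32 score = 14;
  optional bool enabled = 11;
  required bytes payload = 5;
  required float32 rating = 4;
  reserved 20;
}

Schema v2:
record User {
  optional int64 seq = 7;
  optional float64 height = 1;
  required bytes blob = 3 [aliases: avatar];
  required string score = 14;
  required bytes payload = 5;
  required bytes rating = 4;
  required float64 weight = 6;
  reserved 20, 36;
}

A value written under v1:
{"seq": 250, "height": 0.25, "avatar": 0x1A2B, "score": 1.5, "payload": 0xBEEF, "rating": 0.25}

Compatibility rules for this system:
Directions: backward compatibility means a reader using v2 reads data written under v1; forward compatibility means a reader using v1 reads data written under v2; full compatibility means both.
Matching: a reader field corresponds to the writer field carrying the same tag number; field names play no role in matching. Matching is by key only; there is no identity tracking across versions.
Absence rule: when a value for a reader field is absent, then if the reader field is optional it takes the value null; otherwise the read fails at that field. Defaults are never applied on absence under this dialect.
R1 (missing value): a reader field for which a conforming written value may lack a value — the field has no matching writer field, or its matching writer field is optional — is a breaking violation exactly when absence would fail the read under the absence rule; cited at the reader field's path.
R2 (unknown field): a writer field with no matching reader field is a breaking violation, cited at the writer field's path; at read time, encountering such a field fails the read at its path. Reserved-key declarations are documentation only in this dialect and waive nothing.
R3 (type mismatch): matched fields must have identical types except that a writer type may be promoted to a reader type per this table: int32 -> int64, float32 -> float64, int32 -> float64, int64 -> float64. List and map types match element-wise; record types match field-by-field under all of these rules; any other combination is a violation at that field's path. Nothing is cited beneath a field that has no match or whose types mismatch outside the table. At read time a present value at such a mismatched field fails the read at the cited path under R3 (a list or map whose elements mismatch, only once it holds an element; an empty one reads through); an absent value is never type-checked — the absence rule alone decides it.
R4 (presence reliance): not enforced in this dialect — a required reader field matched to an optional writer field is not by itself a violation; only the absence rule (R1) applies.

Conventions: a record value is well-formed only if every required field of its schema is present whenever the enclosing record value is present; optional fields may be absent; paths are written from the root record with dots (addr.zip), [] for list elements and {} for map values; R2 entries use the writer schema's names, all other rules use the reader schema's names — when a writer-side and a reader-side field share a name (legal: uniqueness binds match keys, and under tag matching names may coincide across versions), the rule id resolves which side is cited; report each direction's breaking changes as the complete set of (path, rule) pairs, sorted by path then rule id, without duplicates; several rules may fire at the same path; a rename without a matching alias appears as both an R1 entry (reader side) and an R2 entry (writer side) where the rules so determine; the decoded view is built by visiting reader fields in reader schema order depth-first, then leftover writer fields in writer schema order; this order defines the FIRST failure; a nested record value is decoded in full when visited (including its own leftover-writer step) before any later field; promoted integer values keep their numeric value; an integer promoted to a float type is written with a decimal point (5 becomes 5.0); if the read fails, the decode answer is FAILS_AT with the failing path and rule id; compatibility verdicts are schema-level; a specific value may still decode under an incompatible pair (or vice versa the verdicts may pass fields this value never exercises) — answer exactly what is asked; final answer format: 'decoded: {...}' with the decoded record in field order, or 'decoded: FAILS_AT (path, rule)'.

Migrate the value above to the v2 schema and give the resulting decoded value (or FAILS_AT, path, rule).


arrows below run writer -> reader for User
decoding the User value with the v2 reader:
  seq := 250
  height := 0.25
  blob := 0x1A2B (from writer avatar)
  read fails at score under R3
  => FAILS_AT (score, R3)
checking off the User differences that do not matter here:
  field rating in record User: type float32 changed to bytes -> a verdict-level change on User — the shown value reads the same
  renamed field avatar to blob in record User (alias avatar declared on the renamed field) -> inert under this dialect — no rule fires on User and the result does not move
  removed field enabled from record User -> a verdict-level change on User — the shown value reads the same
  added field weight to record User: required float64, tag 6 (in v2 it sits last) -> a verdict-level change on User — the shown value reads the same

decoded: FAILS_AT (score, R3)
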